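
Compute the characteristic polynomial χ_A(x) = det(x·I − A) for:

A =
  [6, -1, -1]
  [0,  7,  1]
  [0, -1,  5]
x^3 - 18*x^2 + 108*x - 216

Expanding det(x·I − A) (e.g. by cofactor expansion or by noting that A is similar to its Jordan form J, which has the same characteristic polynomial as A) gives
  χ_A(x) = x^3 - 18*x^2 + 108*x - 216
which factors as (x - 6)^3. The eigenvalues (with algebraic multiplicities) are λ = 6 with multiplicity 3.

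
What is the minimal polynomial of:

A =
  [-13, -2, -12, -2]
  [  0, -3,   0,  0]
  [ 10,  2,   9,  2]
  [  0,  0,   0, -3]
x^2 + 4*x + 3

The characteristic polynomial is χ_A(x) = (x + 1)*(x + 3)^3, so the eigenvalues are known. The minimal polynomial is
  m_A(x) = Π_λ (x − λ)^{k_λ}
where k_λ is the size of the *largest* Jordan block for λ (equivalently, the smallest k with (A − λI)^k v = 0 for every generalised eigenvector v of λ).

  λ = -3: largest Jordan block has size 1, contributing (x + 3)
  λ = -1: largest Jordan block has size 1, contributing (x + 1)

So m_A(x) = (x + 1)*(x + 3) = x^2 + 4*x + 3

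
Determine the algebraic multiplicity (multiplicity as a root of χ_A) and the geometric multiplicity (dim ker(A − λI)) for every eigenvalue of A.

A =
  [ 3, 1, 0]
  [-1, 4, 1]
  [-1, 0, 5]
λ = 4: alg = 3, geom = 1

Step 1 — factor the characteristic polynomial to read off the algebraic multiplicities:
  χ_A(x) = (x - 4)^3

Step 2 — compute geometric multiplicities via the rank-nullity identity g(λ) = n − rank(A − λI):
  rank(A − (4)·I) = 2, so dim ker(A − (4)·I) = n − 2 = 1

Summary:
  λ = 4: algebraic multiplicity = 3, geometric multiplicity = 1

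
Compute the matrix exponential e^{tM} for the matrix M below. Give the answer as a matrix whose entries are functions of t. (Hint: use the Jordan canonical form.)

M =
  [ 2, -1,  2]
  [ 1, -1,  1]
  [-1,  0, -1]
e^{tM} =
  [t^2/2 + 2*t + 1, -t^2/2 - t, t^2/2 + 2*t]
  [t, 1 - t, t]
  [-t^2/2 - t, t^2/2, -t^2/2 - t + 1]

Strategy: write M = P · J · P⁻¹ where J is a Jordan canonical form, so e^{tM} = P · e^{tJ} · P⁻¹, and e^{tJ} can be computed block-by-block.

M has Jordan form
J =
  [0, 1, 0]
  [0, 0, 1]
  [0, 0, 0]
(up to reordering of blocks).

Per-block formulas:
  For a 3×3 Jordan block J_3(0): exp(t · J_3(0)) = e^(0t)·(I + t·N + (t^2/2)·N^2), where N is the 3×3 nilpotent shift.

After assembling e^{tJ} and conjugating by P, we get:

e^{tM} =
  [t^2/2 + 2*t + 1, -t^2/2 - t, t^2/2 + 2*t]
  [t, 1 - t, t]
  [-t^2/2 - t, t^2/2, -t^2/2 - t + 1]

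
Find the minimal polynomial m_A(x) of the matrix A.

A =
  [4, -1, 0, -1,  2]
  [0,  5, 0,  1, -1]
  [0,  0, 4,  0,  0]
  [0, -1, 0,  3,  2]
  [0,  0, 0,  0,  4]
x^3 - 12*x^2 + 48*x - 64

The characteristic polynomial is χ_A(x) = (x - 4)^5, so the eigenvalues are known. The minimal polynomial is
  m_A(x) = Π_λ (x − λ)^{k_λ}
where k_λ is the size of the *largest* Jordan block for λ (equivalently, the smallest k with (A − λI)^k v = 0 for every generalised eigenvector v of λ).

  λ = 4: largest Jordan block has size 3, contributing (x − 4)^3

So m_A(x) = (x - 4)^3 = x^3 - 12*x^2 + 48*x - 64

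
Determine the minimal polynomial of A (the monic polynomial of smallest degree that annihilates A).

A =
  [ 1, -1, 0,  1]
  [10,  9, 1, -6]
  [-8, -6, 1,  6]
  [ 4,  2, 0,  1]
x^3 - 9*x^2 + 27*x - 27

The characteristic polynomial is χ_A(x) = (x - 3)^4, so the eigenvalues are known. The minimal polynomial is
  m_A(x) = Π_λ (x − λ)^{k_λ}
where k_λ is the size of the *largest* Jordan block for λ (equivalently, the smallest k with (A − λI)^k v = 0 for every generalised eigenvector v of λ).

  λ = 3: largest Jordan block has size 3, contributing (x − 3)^3

So m_A(x) = (x - 3)^3 = x^3 - 9*x^2 + 27*x - 27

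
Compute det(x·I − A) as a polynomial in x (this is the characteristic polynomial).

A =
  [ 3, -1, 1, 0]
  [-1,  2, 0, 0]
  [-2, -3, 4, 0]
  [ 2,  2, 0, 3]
x^4 - 12*x^3 + 54*x^2 - 108*x + 81

Expanding det(x·I − A) (e.g. by cofactor expansion or by noting that A is similar to its Jordan form J, which has the same characteristic polynomial as A) gives
  χ_A(x) = x^4 - 12*x^3 + 54*x^2 - 108*x + 81
which factors as (x - 3)^4. The eigenvalues (with algebraic multiplicities) are λ = 3 with multiplicity 4.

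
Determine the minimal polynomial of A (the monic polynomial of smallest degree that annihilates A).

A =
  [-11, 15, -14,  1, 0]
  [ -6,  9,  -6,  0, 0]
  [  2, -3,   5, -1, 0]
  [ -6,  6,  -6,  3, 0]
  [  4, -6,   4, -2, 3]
x^3 - 3*x^2 - 9*x + 27

The characteristic polynomial is χ_A(x) = (x - 3)^4*(x + 3), so the eigenvalues are known. The minimal polynomial is
  m_A(x) = Π_λ (x − λ)^{k_λ}
where k_λ is the size of the *largest* Jordan block for λ (equivalently, the smallest k with (A − λI)^k v = 0 for every generalised eigenvector v of λ).

  λ = -3: largest Jordan block has size 1, contributing (x + 3)
  λ = 3: largest Jordan block has size 2, contributing (x − 3)^2

So m_A(x) = (x - 3)^2*(x + 3) = x^3 - 3*x^2 - 9*x + 27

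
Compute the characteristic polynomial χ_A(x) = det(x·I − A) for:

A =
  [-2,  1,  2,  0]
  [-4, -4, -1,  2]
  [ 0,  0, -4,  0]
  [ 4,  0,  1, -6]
x^4 + 16*x^3 + 96*x^2 + 256*x + 256

Expanding det(x·I − A) (e.g. by cofactor expansion or by noting that A is similar to its Jordan form J, which has the same characteristic polynomial as A) gives
  χ_A(x) = x^4 + 16*x^3 + 96*x^2 + 256*x + 256
which factors as (x + 4)^4. The eigenvalues (with algebraic multiplicities) are λ = -4 with multiplicity 4.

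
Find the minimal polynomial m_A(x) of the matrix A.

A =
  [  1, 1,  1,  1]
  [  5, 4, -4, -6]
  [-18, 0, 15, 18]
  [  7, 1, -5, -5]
x^4 - 15*x^3 + 81*x^2 - 189*x + 162

The characteristic polynomial is χ_A(x) = (x - 6)*(x - 3)^3, so the eigenvalues are known. The minimal polynomial is
  m_A(x) = Π_λ (x − λ)^{k_λ}
where k_λ is the size of the *largest* Jordan block for λ (equivalently, the smallest k with (A − λI)^k v = 0 for every generalised eigenvector v of λ).

  λ = 3: largest Jordan block has size 3, contributing (x − 3)^3
  λ = 6: largest Jordan block has size 1, contributing (x − 6)

So m_A(x) = (x - 6)*(x - 3)^3 = x^4 - 15*x^3 + 81*x^2 - 189*x + 162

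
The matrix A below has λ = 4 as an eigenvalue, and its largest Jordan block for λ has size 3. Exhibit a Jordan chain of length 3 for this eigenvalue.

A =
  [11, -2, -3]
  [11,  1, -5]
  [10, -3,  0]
A Jordan chain for λ = 4 of length 3:
v_1 = (-3, -6, -3)ᵀ
v_2 = (7, 11, 10)ᵀ
v_3 = (1, 0, 0)ᵀ

Let N = A − (4)·I. We want v_3 with N^3 v_3 = 0 but N^2 v_3 ≠ 0; then v_{j-1} := N · v_j for j = 3, …, 2.

Pick v_3 = (1, 0, 0)ᵀ.
Then v_2 = N · v_3 = (7, 11, 10)ᵀ.
Then v_1 = N · v_2 = (-3, -6, -3)ᵀ.

Sanity check: (A − (4)·I) v_1 = (0, 0, 0)ᵀ = 0. ✓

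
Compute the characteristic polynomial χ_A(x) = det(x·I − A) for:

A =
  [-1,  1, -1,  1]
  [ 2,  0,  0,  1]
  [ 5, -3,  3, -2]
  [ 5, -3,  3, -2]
x^4

Expanding det(x·I − A) (e.g. by cofactor expansion or by noting that A is similar to its Jordan form J, which has the same characteristic polynomial as A) gives
  χ_A(x) = x^4
which factors as x^4. The eigenvalues (with algebraic multiplicities) are λ = 0 with multiplicity 4.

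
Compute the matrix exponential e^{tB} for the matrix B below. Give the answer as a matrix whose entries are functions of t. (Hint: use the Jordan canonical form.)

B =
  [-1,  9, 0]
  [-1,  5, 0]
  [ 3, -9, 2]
e^{tB} =
  [-3*t*exp(2*t) + exp(2*t), 9*t*exp(2*t), 0]
  [-t*exp(2*t), 3*t*exp(2*t) + exp(2*t), 0]
  [3*t*exp(2*t), -9*t*exp(2*t), exp(2*t)]

Strategy: write B = P · J · P⁻¹ where J is a Jordan canonical form, so e^{tB} = P · e^{tJ} · P⁻¹, and e^{tJ} can be computed block-by-block.

B has Jordan form
J =
  [2, 1, 0]
  [0, 2, 0]
  [0, 0, 2]
(up to reordering of blocks).

Per-block formulas:
  For a 1×1 block at λ = 2: exp(t · [2]) = [e^(2t)].
  For a 2×2 Jordan block J_2(2): exp(t · J_2(2)) = e^(2t)·(I + t·N), where N is the 2×2 nilpotent shift.

After assembling e^{tJ} and conjugating by P, we get:

e^{tB} =
  [-3*t*exp(2*t) + exp(2*t), 9*t*exp(2*t), 0]
  [-t*exp(2*t), 3*t*exp(2*t) + exp(2*t), 0]
  [3*t*exp(2*t), -9*t*exp(2*t), exp(2*t)]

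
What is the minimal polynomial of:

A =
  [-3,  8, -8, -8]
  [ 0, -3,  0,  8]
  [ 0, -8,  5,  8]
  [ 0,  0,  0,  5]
x^2 - 2*x - 15

The characteristic polynomial is χ_A(x) = (x - 5)^2*(x + 3)^2, so the eigenvalues are known. The minimal polynomial is
  m_A(x) = Π_λ (x − λ)^{k_λ}
where k_λ is the size of the *largest* Jordan block for λ (equivalently, the smallest k with (A − λI)^k v = 0 for every generalised eigenvector v of λ).

  λ = -3: largest Jordan block has size 1, contributing (x + 3)
  λ = 5: largest Jordan block has size 1, contributing (x − 5)

So m_A(x) = (x - 5)*(x + 3) = x^2 - 2*x - 15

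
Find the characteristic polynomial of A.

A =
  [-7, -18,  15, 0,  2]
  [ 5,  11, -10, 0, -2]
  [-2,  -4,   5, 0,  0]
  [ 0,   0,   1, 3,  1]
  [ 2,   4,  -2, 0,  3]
x^5 - 15*x^4 + 90*x^3 - 270*x^2 + 405*x - 243

Expanding det(x·I − A) (e.g. by cofactor expansion or by noting that A is similar to its Jordan form J, which has the same characteristic polynomial as A) gives
  χ_A(x) = x^5 - 15*x^4 + 90*x^3 - 270*x^2 + 405*x - 243
which factors as (x - 3)^5. The eigenvalues (with algebraic multiplicities) are λ = 3 with multiplicity 5.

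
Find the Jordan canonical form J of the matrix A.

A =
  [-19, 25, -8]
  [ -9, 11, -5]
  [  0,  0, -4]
J_3(-4)

The characteristic polynomial is
  det(x·I − A) = x^3 + 12*x^2 + 48*x + 64 = (x + 4)^3

Eigenvalues and multiplicities (the geometric multiplicity of λ is n − rank(A − λI), which equals the number of Jordan blocks for λ):
  λ = -4: algebraic multiplicity = 3, geometric multiplicity = 1

Determining the block sizes for each eigenvalue:
  λ = -4: one block (gm = 1), so the single block has size am = 3 → block sizes [3]

Assembling the blocks gives a Jordan form
J =
  [-4,  1,  0]
  [ 0, -4,  1]
  [ 0,  0, -4]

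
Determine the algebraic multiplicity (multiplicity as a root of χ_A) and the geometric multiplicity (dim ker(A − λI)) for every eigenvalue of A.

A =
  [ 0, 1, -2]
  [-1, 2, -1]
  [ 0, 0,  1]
λ = 1: alg = 3, geom = 1

Step 1 — factor the characteristic polynomial to read off the algebraic multiplicities:
  χ_A(x) = (x - 1)^3

Step 2 — compute geometric multiplicities via the rank-nullity identity g(λ) = n − rank(A − λI):
  rank(A − (1)·I) = 2, so dim ker(A − (1)·I) = n − 2 = 1

Summary:
  λ = 1: algebraic multiplicity = 3, geometric multiplicity = 1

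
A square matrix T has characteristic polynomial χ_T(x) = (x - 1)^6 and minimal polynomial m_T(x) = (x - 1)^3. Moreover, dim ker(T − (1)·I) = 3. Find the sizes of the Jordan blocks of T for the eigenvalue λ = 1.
Block sizes for λ = 1: [3, 2, 1]

Step 1 — from the characteristic polynomial, algebraic multiplicity of λ = 1 is 6. From dim ker(T − (1)·I) = 3, there are exactly 3 Jordan blocks for λ = 1.
Step 2 — from the minimal polynomial, the factor (x − 1)^3 tells us the largest block for λ = 1 has size 3.
Step 3 — with total size 6, 3 blocks, and largest block 3, the block sizes (in nonincreasing order) are [3, 2, 1].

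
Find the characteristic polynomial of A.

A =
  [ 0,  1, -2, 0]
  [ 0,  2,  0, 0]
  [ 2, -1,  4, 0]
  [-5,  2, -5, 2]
x^4 - 8*x^3 + 24*x^2 - 32*x + 16

Expanding det(x·I − A) (e.g. by cofactor expansion or by noting that A is similar to its Jordan form J, which has the same characteristic polynomial as A) gives
  χ_A(x) = x^4 - 8*x^3 + 24*x^2 - 32*x + 16
which factors as (x - 2)^4. The eigenvalues (with algebraic multiplicities) are λ = 2 with multiplicity 4.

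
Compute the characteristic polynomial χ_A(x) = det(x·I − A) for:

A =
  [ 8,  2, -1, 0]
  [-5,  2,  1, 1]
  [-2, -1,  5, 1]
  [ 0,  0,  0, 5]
x^4 - 20*x^3 + 150*x^2 - 500*x + 625

Expanding det(x·I − A) (e.g. by cofactor expansion or by noting that A is similar to its Jordan form J, which has the same characteristic polynomial as A) gives
  χ_A(x) = x^4 - 20*x^3 + 150*x^2 - 500*x + 625
which factors as (x - 5)^4. The eigenvalues (with algebraic multiplicities) are λ = 5 with multiplicity 4.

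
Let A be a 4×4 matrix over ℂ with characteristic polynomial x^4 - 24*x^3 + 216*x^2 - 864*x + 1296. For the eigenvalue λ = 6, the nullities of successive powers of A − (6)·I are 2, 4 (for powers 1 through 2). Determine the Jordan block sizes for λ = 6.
Block sizes for λ = 6: [2, 2]

From the dimensions of kernels of powers, the number of Jordan blocks of size at least j is d_j − d_{j−1} where d_j = dim ker(N^j) (with d_0 = 0). Computing the differences gives [2, 2].
The number of blocks of size exactly k is (#blocks of size ≥ k) − (#blocks of size ≥ k + 1), so the partition is: 2 block(s) of size 2.
In nonincreasing order the block sizes are [2, 2].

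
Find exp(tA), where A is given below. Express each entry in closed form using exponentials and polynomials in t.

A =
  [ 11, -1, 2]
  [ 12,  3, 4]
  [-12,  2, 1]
e^{tA} =
  [6*t*exp(5*t) + exp(5*t), -t*exp(5*t), 2*t*exp(5*t)]
  [12*t*exp(5*t), -2*t*exp(5*t) + exp(5*t), 4*t*exp(5*t)]
  [-12*t*exp(5*t), 2*t*exp(5*t), -4*t*exp(5*t) + exp(5*t)]

Strategy: write A = P · J · P⁻¹ where J is a Jordan canonical form, so e^{tA} = P · e^{tJ} · P⁻¹, and e^{tJ} can be computed block-by-block.

A has Jordan form
J =
  [5, 1, 0]
  [0, 5, 0]
  [0, 0, 5]
(up to reordering of blocks).

Per-block formulas:
  For a 2×2 Jordan block J_2(5): exp(t · J_2(5)) = e^(5t)·(I + t·N), where N is the 2×2 nilpotent shift.
  For a 1×1 block at λ = 5: exp(t · [5]) = [e^(5t)].

After assembling e^{tJ} and conjugating by P, we get:

e^{tA} =
  [6*t*exp(5*t) + exp(5*t), -t*exp(5*t), 2*t*exp(5*t)]
  [12*t*exp(5*t), -2*t*exp(5*t) + exp(5*t), 4*t*exp(5*t)]
  [-12*t*exp(5*t), 2*t*exp(5*t), -4*t*exp(5*t) + exp(5*t)]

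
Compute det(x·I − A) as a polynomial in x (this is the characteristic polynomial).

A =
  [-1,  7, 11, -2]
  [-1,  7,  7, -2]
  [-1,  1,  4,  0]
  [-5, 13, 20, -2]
x^4 - 8*x^3 + 24*x^2 - 32*x + 16

Expanding det(x·I − A) (e.g. by cofactor expansion or by noting that A is similar to its Jordan form J, which has the same characteristic polynomial as A) gives
  χ_A(x) = x^4 - 8*x^3 + 24*x^2 - 32*x + 16
which factors as (x - 2)^4. The eigenvalues (with algebraic multiplicities) are λ = 2 with multiplicity 4.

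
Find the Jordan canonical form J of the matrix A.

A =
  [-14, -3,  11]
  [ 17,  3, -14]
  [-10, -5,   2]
J_3(-3)

The characteristic polynomial is
  det(x·I − A) = x^3 + 9*x^2 + 27*x + 27 = (x + 3)^3

Eigenvalues and multiplicities (the geometric multiplicity of λ is n − rank(A − λI), which equals the number of Jordan blocks for λ):
  λ = -3: algebraic multiplicity = 3, geometric multiplicity = 1

Determining the block sizes for each eigenvalue:
  λ = -3: one block (gm = 1), so the single block has size am = 3 → block sizes [3]

Assembling the blocks gives a Jordan form
J =
  [-3,  1,  0]
  [ 0, -3,  1]
  [ 0,  0, -3]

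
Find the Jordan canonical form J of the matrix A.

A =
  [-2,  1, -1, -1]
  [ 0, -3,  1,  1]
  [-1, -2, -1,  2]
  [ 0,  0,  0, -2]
J_3(-2) ⊕ J_1(-2)

The characteristic polynomial is
  det(x·I − A) = x^4 + 8*x^3 + 24*x^2 + 32*x + 16 = (x + 2)^4

Eigenvalues and multiplicities (the geometric multiplicity of λ is n − rank(A − λI), which equals the number of Jordan blocks for λ):
  λ = -2: algebraic multiplicity = 4, geometric multiplicity = 2

Determining the block sizes for each eigenvalue:
  λ = -2: with am = 4 and gm = 2, the partition is not yet determined (e.g. several partitions of 4 into 2 parts exist). Let N = A − (-2)·I. Computing rank(N^1) = 2, rank(N^2) = 1, rank(N^3) = 0; the number of blocks of size ≥ j is rank(N^{j−1}) − rank(N^j), giving [2, 1, 1]. So we have 1 block(s) of size 3, 1 block(s) of size 1 → block sizes [3, 1]

Assembling the blocks gives a Jordan form
J =
  [-2,  1,  0,  0]
  [ 0, -2,  1,  0]
  [ 0,  0, -2,  0]
  [ 0,  0,  0, -2]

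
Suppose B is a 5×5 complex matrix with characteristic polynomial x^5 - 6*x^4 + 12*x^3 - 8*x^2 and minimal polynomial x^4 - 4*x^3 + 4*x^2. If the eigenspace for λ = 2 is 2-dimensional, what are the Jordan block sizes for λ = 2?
Block sizes for λ = 2: [2, 1]

Step 1 — from the characteristic polynomial, algebraic multiplicity of λ = 2 is 3. From dim ker(B − (2)·I) = 2, there are exactly 2 Jordan blocks for λ = 2.
Step 2 — from the minimal polynomial, the factor (x − 2)^2 tells us the largest block for λ = 2 has size 2.
Step 3 — with total size 3, 2 blocks, and largest block 2, the block sizes (in nonincreasing order) are [2, 1].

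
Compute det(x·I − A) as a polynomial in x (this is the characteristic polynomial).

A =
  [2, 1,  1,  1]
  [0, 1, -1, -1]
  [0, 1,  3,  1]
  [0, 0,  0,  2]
x^4 - 8*x^3 + 24*x^2 - 32*x + 16

Expanding det(x·I − A) (e.g. by cofactor expansion or by noting that A is similar to its Jordan form J, which has the same characteristic polynomial as A) gives
  χ_A(x) = x^4 - 8*x^3 + 24*x^2 - 32*x + 16
which factors as (x - 2)^4. The eigenvalues (with algebraic multiplicities) are λ = 2 with multiplicity 4.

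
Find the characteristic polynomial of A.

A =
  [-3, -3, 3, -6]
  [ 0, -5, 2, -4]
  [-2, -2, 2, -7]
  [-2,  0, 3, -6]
x^4 + 12*x^3 + 54*x^2 + 108*x + 81

Expanding det(x·I − A) (e.g. by cofactor expansion or by noting that A is similar to its Jordan form J, which has the same characteristic polynomial as A) gives
  χ_A(x) = x^4 + 12*x^3 + 54*x^2 + 108*x + 81
which factors as (x + 3)^4. The eigenvalues (with algebraic multiplicities) are λ = -3 with multiplicity 4.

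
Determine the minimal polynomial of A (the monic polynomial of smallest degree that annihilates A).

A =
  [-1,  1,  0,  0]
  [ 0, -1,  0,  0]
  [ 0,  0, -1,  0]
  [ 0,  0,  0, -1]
x^2 + 2*x + 1

The characteristic polynomial is χ_A(x) = (x + 1)^4, so the eigenvalues are known. The minimal polynomial is
  m_A(x) = Π_λ (x − λ)^{k_λ}
where k_λ is the size of the *largest* Jordan block for λ (equivalently, the smallest k with (A − λI)^k v = 0 for every generalised eigenvector v of λ).

  λ = -1: largest Jordan block has size 2, contributing (x + 1)^2

So m_A(x) = (x + 1)^2 = x^2 + 2*x + 1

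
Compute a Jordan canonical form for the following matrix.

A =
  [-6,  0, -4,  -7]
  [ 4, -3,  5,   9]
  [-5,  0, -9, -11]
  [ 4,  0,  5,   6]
J_3(-3) ⊕ J_1(-3)

The characteristic polynomial is
  det(x·I − A) = x^4 + 12*x^3 + 54*x^2 + 108*x + 81 = (x + 3)^4

Eigenvalues and multiplicities (the geometric multiplicity of λ is n − rank(A − λI), which equals the number of Jordan blocks for λ):
  λ = -3: algebraic multiplicity = 4, geometric multiplicity = 2

Determining the block sizes for each eigenvalue:
  λ = -3: with am = 4 and gm = 2, the partition is not yet determined (e.g. several partitions of 4 into 2 parts exist). Let N = A − (-3)·I. Computing rank(N^1) = 2, rank(N^2) = 1, rank(N^3) = 0; the number of blocks of size ≥ j is rank(N^{j−1}) − rank(N^j), giving [2, 1, 1]. So we have 1 block(s) of size 3, 1 block(s) of size 1 → block sizes [3, 1]

Assembling the blocks gives a Jordan form
J =
  [-3,  1,  0,  0]
  [ 0, -3,  1,  0]
  [ 0,  0, -3,  0]
  [ 0,  0,  0, -3]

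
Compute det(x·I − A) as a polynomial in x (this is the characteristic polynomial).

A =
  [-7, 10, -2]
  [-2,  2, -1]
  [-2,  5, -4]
x^3 + 9*x^2 + 27*x + 27

Expanding det(x·I − A) (e.g. by cofactor expansion or by noting that A is similar to its Jordan form J, which has the same characteristic polynomial as A) gives
  χ_A(x) = x^3 + 9*x^2 + 27*x + 27
which factors as (x + 3)^3. The eigenvalues (with algebraic multiplicities) are λ = -3 with multiplicity 3.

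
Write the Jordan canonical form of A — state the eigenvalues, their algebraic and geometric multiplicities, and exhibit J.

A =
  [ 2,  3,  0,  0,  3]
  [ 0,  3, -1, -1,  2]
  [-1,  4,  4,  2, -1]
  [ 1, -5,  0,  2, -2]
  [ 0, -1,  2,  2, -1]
J_3(2) ⊕ J_2(2)

The characteristic polynomial is
  det(x·I − A) = x^5 - 10*x^4 + 40*x^3 - 80*x^2 + 80*x - 32 = (x - 2)^5

Eigenvalues and multiplicities (the geometric multiplicity of λ is n − rank(A − λI), which equals the number of Jordan blocks for λ):
  λ = 2: algebraic multiplicity = 5, geometric multiplicity = 2

Determining the block sizes for each eigenvalue:
  λ = 2: with am = 5 and gm = 2, the partition is not yet determined (e.g. several partitions of 5 into 2 parts exist). Let N = A − (2)·I. Computing rank(N^1) = 3, rank(N^2) = 1, rank(N^3) = 0; the number of blocks of size ≥ j is rank(N^{j−1}) − rank(N^j), giving [2, 2, 1]. So we have 1 block(s) of size 3, 1 block(s) of size 2 → block sizes [3, 2]

Assembling the blocks gives a Jordan form
J =
  [2, 1, 0, 0, 0]
  [0, 2, 1, 0, 0]
  [0, 0, 2, 0, 0]
  [0, 0, 0, 2, 1]
  [0, 0, 0, 0, 2]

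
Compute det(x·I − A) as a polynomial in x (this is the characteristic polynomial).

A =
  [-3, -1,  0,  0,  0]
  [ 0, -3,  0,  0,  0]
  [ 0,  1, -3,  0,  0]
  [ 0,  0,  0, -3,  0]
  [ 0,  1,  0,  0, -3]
x^5 + 15*x^4 + 90*x^3 + 270*x^2 + 405*x + 243

Expanding det(x·I − A) (e.g. by cofactor expansion or by noting that A is similar to its Jordan form J, which has the same characteristic polynomial as A) gives
  χ_A(x) = x^5 + 15*x^4 + 90*x^3 + 270*x^2 + 405*x + 243
which factors as (x + 3)^5. The eigenvalues (with algebraic multiplicities) are λ = -3 with multiplicity 5.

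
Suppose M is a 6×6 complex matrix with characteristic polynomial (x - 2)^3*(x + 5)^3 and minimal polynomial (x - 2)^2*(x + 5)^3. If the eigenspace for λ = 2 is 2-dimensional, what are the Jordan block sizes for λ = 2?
Block sizes for λ = 2: [2, 1]

Step 1 — from the characteristic polynomial, algebraic multiplicity of λ = 2 is 3. From dim ker(M − (2)·I) = 2, there are exactly 2 Jordan blocks for λ = 2.
Step 2 — from the minimal polynomial, the factor (x − 2)^2 tells us the largest block for λ = 2 has size 2.
Step 3 — with total size 3, 2 blocks, and largest block 2, the block sizes (in nonincreasing order) are [2, 1].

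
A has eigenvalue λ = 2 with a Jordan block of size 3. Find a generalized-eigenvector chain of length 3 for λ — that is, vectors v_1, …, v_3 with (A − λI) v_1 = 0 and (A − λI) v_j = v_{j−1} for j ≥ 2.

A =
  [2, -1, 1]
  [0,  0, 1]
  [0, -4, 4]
A Jordan chain for λ = 2 of length 3:
v_1 = (-2, 0, 0)ᵀ
v_2 = (-1, -2, -4)ᵀ
v_3 = (0, 1, 0)ᵀ

Let N = A − (2)·I. We want v_3 with N^3 v_3 = 0 but N^2 v_3 ≠ 0; then v_{j-1} := N · v_j for j = 3, …, 2.

Pick v_3 = (0, 1, 0)ᵀ.
Then v_2 = N · v_3 = (-1, -2, -4)ᵀ.
Then v_1 = N · v_2 = (-2, 0, 0)ᵀ.

Sanity check: (A − (2)·I) v_1 = (0, 0, 0)ᵀ = 0. ✓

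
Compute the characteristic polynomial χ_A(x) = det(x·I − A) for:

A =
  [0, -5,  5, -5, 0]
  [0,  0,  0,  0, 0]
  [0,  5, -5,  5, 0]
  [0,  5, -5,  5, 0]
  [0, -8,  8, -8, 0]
x^5

Expanding det(x·I − A) (e.g. by cofactor expansion or by noting that A is similar to its Jordan form J, which has the same characteristic polynomial as A) gives
  χ_A(x) = x^5
which factors as x^5. The eigenvalues (with algebraic multiplicities) are λ = 0 with multiplicity 5.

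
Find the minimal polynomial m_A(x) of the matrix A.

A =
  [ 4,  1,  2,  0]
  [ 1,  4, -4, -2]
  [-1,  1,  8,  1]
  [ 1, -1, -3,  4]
x^2 - 10*x + 25

The characteristic polynomial is χ_A(x) = (x - 5)^4, so the eigenvalues are known. The minimal polynomial is
  m_A(x) = Π_λ (x − λ)^{k_λ}
where k_λ is the size of the *largest* Jordan block for λ (equivalently, the smallest k with (A − λI)^k v = 0 for every generalised eigenvector v of λ).

  λ = 5: largest Jordan block has size 2, contributing (x − 5)^2

So m_A(x) = (x - 5)^2 = x^2 - 10*x + 25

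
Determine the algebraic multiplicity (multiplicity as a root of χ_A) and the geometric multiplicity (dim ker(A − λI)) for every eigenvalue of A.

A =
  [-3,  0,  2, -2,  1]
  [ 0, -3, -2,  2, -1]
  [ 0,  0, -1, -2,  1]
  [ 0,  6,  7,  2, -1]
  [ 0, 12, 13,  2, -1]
λ = -3: alg = 2, geom = 2; λ = 0: alg = 3, geom = 2

Step 1 — factor the characteristic polynomial to read off the algebraic multiplicities:
  χ_A(x) = x^3*(x + 3)^2

Step 2 — compute geometric multiplicities via the rank-nullity identity g(λ) = n − rank(A − λI):
  rank(A − (-3)·I) = 3, so dim ker(A − (-3)·I) = n − 3 = 2
  rank(A − (0)·I) = 3, so dim ker(A − (0)·I) = n − 3 = 2

Summary:
  λ = -3: algebraic multiplicity = 2, geometric multiplicity = 2
  λ = 0: algebraic multiplicity = 3, geometric multiplicity = 2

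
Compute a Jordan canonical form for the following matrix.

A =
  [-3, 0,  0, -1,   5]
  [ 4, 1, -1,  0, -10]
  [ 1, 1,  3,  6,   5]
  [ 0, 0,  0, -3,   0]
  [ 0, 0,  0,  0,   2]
J_2(-3) ⊕ J_2(2) ⊕ J_1(2)

The characteristic polynomial is
  det(x·I − A) = x^5 - 15*x^3 + 10*x^2 + 60*x - 72 = (x - 2)^3*(x + 3)^2

Eigenvalues and multiplicities (the geometric multiplicity of λ is n − rank(A − λI), which equals the number of Jordan blocks for λ):
  λ = -3: algebraic multiplicity = 2, geometric multiplicity = 1
  λ = 2: algebraic multiplicity = 3, geometric multiplicity = 2

Determining the block sizes for each eigenvalue:
  λ = -3: one block (gm = 1), so the single block has size am = 2 → block sizes [2]
  λ = 2: 2 blocks summing to 3 forces exactly one block of size 2 and the rest size 1 → block sizes [2, 1]

Assembling the blocks gives a Jordan form
J =
  [-3,  1, 0, 0, 0]
  [ 0, -3, 0, 0, 0]
  [ 0,  0, 2, 1, 0]
  [ 0,  0, 0, 2, 0]
  [ 0,  0, 0, 0, 2]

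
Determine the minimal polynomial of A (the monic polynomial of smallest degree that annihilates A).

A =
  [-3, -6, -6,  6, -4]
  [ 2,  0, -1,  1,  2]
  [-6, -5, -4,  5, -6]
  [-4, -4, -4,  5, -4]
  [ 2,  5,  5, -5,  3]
x^3 + x^2 - x - 1

The characteristic polynomial is χ_A(x) = (x - 1)^3*(x + 1)^2, so the eigenvalues are known. The minimal polynomial is
  m_A(x) = Π_λ (x − λ)^{k_λ}
where k_λ is the size of the *largest* Jordan block for λ (equivalently, the smallest k with (A − λI)^k v = 0 for every generalised eigenvector v of λ).

  λ = -1: largest Jordan block has size 2, contributing (x + 1)^2
  λ = 1: largest Jordan block has size 1, contributing (x − 1)

So m_A(x) = (x - 1)*(x + 1)^2 = x^3 + x^2 - x - 1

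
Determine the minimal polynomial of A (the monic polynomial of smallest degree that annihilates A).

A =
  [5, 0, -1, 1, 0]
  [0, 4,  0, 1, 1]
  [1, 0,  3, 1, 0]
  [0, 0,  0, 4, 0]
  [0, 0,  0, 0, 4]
x^2 - 8*x + 16

The characteristic polynomial is χ_A(x) = (x - 4)^5, so the eigenvalues are known. The minimal polynomial is
  m_A(x) = Π_λ (x − λ)^{k_λ}
where k_λ is the size of the *largest* Jordan block for λ (equivalently, the smallest k with (A − λI)^k v = 0 for every generalised eigenvector v of λ).

  λ = 4: largest Jordan block has size 2, contributing (x − 4)^2

So m_A(x) = (x - 4)^2 = x^2 - 8*x + 16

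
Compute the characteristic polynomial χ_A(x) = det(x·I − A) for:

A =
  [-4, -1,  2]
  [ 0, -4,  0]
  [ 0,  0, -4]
x^3 + 12*x^2 + 48*x + 64

Expanding det(x·I − A) (e.g. by cofactor expansion or by noting that A is similar to its Jordan form J, which has the same characteristic polynomial as A) gives
  χ_A(x) = x^3 + 12*x^2 + 48*x + 64
which factors as (x + 4)^3. The eigenvalues (with algebraic multiplicities) are λ = -4 with multiplicity 3.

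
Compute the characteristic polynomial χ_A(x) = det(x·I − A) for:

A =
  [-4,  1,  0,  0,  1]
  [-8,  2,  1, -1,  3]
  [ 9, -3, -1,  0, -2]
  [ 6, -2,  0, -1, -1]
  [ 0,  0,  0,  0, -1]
x^5 + 5*x^4 + 10*x^3 + 10*x^2 + 5*x + 1

Expanding det(x·I − A) (e.g. by cofactor expansion or by noting that A is similar to its Jordan form J, which has the same characteristic polynomial as A) gives
  χ_A(x) = x^5 + 5*x^4 + 10*x^3 + 10*x^2 + 5*x + 1
which factors as (x + 1)^5. The eigenvalues (with algebraic multiplicities) are λ = -1 with multiplicity 5.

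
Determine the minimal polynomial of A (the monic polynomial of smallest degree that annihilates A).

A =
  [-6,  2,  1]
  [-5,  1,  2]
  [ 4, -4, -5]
x^3 + 10*x^2 + 33*x + 36

The characteristic polynomial is χ_A(x) = (x + 3)^2*(x + 4), so the eigenvalues are known. The minimal polynomial is
  m_A(x) = Π_λ (x − λ)^{k_λ}
where k_λ is the size of the *largest* Jordan block for λ (equivalently, the smallest k with (A − λI)^k v = 0 for every generalised eigenvector v of λ).

  λ = -4: largest Jordan block has size 1, contributing (x + 4)
  λ = -3: largest Jordan block has size 2, contributing (x + 3)^2

So m_A(x) = (x + 3)^2*(x + 4) = x^3 + 10*x^2 + 33*x + 36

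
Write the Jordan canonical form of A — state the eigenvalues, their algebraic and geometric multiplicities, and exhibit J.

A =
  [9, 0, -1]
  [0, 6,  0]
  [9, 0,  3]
J_2(6) ⊕ J_1(6)

The characteristic polynomial is
  det(x·I − A) = x^3 - 18*x^2 + 108*x - 216 = (x - 6)^3

Eigenvalues and multiplicities (the geometric multiplicity of λ is n − rank(A − λI), which equals the number of Jordan blocks for λ):
  λ = 6: algebraic multiplicity = 3, geometric multiplicity = 2

Determining the block sizes for each eigenvalue:
  λ = 6: 2 blocks summing to 3 forces exactly one block of size 2 and the rest size 1 → block sizes [2, 1]

Assembling the blocks gives a Jordan form
J =
  [6, 1, 0]
  [0, 6, 0]
  [0, 0, 6]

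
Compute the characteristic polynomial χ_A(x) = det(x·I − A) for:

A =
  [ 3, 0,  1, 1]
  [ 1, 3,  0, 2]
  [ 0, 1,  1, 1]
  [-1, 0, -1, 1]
x^4 - 8*x^3 + 24*x^2 - 32*x + 16

Expanding det(x·I − A) (e.g. by cofactor expansion or by noting that A is similar to its Jordan form J, which has the same characteristic polynomial as A) gives
  χ_A(x) = x^4 - 8*x^3 + 24*x^2 - 32*x + 16
which factors as (x - 2)^4. The eigenvalues (with algebraic multiplicities) are λ = 2 with multiplicity 4.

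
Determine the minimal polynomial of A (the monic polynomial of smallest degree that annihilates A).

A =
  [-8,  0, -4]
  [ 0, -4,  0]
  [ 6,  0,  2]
x^2 + 6*x + 8

The characteristic polynomial is χ_A(x) = (x + 2)*(x + 4)^2, so the eigenvalues are known. The minimal polynomial is
  m_A(x) = Π_λ (x − λ)^{k_λ}
where k_λ is the size of the *largest* Jordan block for λ (equivalently, the smallest k with (A − λI)^k v = 0 for every generalised eigenvector v of λ).

  λ = -4: largest Jordan block has size 1, contributing (x + 4)
  λ = -2: largest Jordan block has size 1, contributing (x + 2)

So m_A(x) = (x + 2)*(x + 4) = x^2 + 6*x + 8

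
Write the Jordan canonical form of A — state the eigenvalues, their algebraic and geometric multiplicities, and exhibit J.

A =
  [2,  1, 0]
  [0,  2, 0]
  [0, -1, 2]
J_2(2) ⊕ J_1(2)

The characteristic polynomial is
  det(x·I − A) = x^3 - 6*x^2 + 12*x - 8 = (x - 2)^3

Eigenvalues and multiplicities (the geometric multiplicity of λ is n − rank(A − λI), which equals the number of Jordan blocks for λ):
  λ = 2: algebraic multiplicity = 3, geometric multiplicity = 2

Determining the block sizes for each eigenvalue:
  λ = 2: 2 blocks summing to 3 forces exactly one block of size 2 and the rest size 1 → block sizes [2, 1]

Assembling the blocks gives a Jordan form
J =
  [2, 1, 0]
  [0, 2, 0]
  [0, 0, 2]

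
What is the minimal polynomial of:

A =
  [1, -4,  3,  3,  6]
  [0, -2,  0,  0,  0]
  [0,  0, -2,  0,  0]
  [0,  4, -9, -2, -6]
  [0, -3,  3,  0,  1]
x^3 + 3*x^2 - 4

The characteristic polynomial is χ_A(x) = (x - 1)^2*(x + 2)^3, so the eigenvalues are known. The minimal polynomial is
  m_A(x) = Π_λ (x − λ)^{k_λ}
where k_λ is the size of the *largest* Jordan block for λ (equivalently, the smallest k with (A − λI)^k v = 0 for every generalised eigenvector v of λ).

  λ = -2: largest Jordan block has size 2, contributing (x + 2)^2
  λ = 1: largest Jordan block has size 1, contributing (x − 1)

So m_A(x) = (x - 1)*(x + 2)^2 = x^3 + 3*x^2 - 4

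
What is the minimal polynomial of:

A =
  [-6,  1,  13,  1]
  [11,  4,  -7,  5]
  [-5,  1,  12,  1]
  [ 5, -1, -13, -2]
x^3 - 9*x^2 + 15*x + 25

The characteristic polynomial is χ_A(x) = (x - 5)^2*(x + 1)^2, so the eigenvalues are known. The minimal polynomial is
  m_A(x) = Π_λ (x − λ)^{k_λ}
where k_λ is the size of the *largest* Jordan block for λ (equivalently, the smallest k with (A − λI)^k v = 0 for every generalised eigenvector v of λ).

  λ = -1: largest Jordan block has size 1, contributing (x + 1)
  λ = 5: largest Jordan block has size 2, contributing (x − 5)^2

So m_A(x) = (x - 5)^2*(x + 1) = x^3 - 9*x^2 + 15*x + 25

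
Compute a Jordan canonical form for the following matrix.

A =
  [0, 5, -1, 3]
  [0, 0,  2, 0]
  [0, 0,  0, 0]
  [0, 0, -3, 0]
J_3(0) ⊕ J_1(0)

The characteristic polynomial is
  det(x·I − A) = x^4

Eigenvalues and multiplicities (the geometric multiplicity of λ is n − rank(A − λI), which equals the number of Jordan blocks for λ):
  λ = 0: algebraic multiplicity = 4, geometric multiplicity = 2

Determining the block sizes for each eigenvalue:
  λ = 0: with am = 4 and gm = 2, the partition is not yet determined (e.g. several partitions of 4 into 2 parts exist). Let N = A − (0)·I. Computing rank(N^1) = 2, rank(N^2) = 1, rank(N^3) = 0; the number of blocks of size ≥ j is rank(N^{j−1}) − rank(N^j), giving [2, 1, 1]. So we have 1 block(s) of size 3, 1 block(s) of size 1 → block sizes [3, 1]

Assembling the blocks gives a Jordan form
J =
  [0, 1, 0, 0]
  [0, 0, 1, 0]
  [0, 0, 0, 0]
  [0, 0, 0, 0]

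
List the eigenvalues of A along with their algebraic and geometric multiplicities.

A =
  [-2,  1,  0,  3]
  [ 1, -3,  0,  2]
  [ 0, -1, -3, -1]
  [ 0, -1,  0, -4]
λ = -3: alg = 4, geom = 2

Step 1 — factor the characteristic polynomial to read off the algebraic multiplicities:
  χ_A(x) = (x + 3)^4

Step 2 — compute geometric multiplicities via the rank-nullity identity g(λ) = n − rank(A − λI):
  rank(A − (-3)·I) = 2, so dim ker(A − (-3)·I) = n − 2 = 2

Summary:
  λ = -3: algebraic multiplicity = 4, geometric multiplicity = 2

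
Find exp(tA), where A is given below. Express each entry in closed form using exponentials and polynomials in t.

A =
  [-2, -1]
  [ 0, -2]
e^{tA} =
  [exp(-2*t), -t*exp(-2*t)]
  [0, exp(-2*t)]

Strategy: write A = P · J · P⁻¹ where J is a Jordan canonical form, so e^{tA} = P · e^{tJ} · P⁻¹, and e^{tJ} can be computed block-by-block.

A has Jordan form
J =
  [-2,  1]
  [ 0, -2]
(up to reordering of blocks).

Per-block formulas:
  For a 2×2 Jordan block J_2(-2): exp(t · J_2(-2)) = e^(-2t)·(I + t·N), where N is the 2×2 nilpotent shift.

After assembling e^{tJ} and conjugating by P, we get:

e^{tA} =
  [exp(-2*t), -t*exp(-2*t)]
  [0, exp(-2*t)]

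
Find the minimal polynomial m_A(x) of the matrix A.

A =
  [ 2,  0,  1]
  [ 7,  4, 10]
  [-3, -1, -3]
x^3 - 3*x^2 + 3*x - 1

The characteristic polynomial is χ_A(x) = (x - 1)^3, so the eigenvalues are known. The minimal polynomial is
  m_A(x) = Π_λ (x − λ)^{k_λ}
where k_λ is the size of the *largest* Jordan block for λ (equivalently, the smallest k with (A − λI)^k v = 0 for every generalised eigenvector v of λ).

  λ = 1: largest Jordan block has size 3, contributing (x − 1)^3

So m_A(x) = (x - 1)^3 = x^3 - 3*x^2 + 3*x - 1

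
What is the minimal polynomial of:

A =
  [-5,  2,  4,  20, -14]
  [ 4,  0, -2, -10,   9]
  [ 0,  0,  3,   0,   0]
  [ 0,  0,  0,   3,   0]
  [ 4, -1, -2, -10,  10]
x^3 - 5*x^2 + 7*x - 3

The characteristic polynomial is χ_A(x) = (x - 3)^3*(x - 1)^2, so the eigenvalues are known. The minimal polynomial is
  m_A(x) = Π_λ (x − λ)^{k_λ}
where k_λ is the size of the *largest* Jordan block for λ (equivalently, the smallest k with (A − λI)^k v = 0 for every generalised eigenvector v of λ).

  λ = 1: largest Jordan block has size 2, contributing (x − 1)^2
  λ = 3: largest Jordan block has size 1, contributing (x − 3)

So m_A(x) = (x - 3)*(x - 1)^2 = x^3 - 5*x^2 + 7*x - 3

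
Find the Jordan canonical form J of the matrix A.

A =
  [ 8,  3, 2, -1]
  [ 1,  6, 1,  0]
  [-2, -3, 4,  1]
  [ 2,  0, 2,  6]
J_3(6) ⊕ J_1(6)

The characteristic polynomial is
  det(x·I − A) = x^4 - 24*x^3 + 216*x^2 - 864*x + 1296 = (x - 6)^4

Eigenvalues and multiplicities (the geometric multiplicity of λ is n − rank(A − λI), which equals the number of Jordan blocks for λ):
  λ = 6: algebraic multiplicity = 4, geometric multiplicity = 2

Determining the block sizes for each eigenvalue:
  λ = 6: with am = 4 and gm = 2, the partition is not yet determined (e.g. several partitions of 4 into 2 parts exist). Let N = A − (6)·I. Computing rank(N^1) = 2, rank(N^2) = 1, rank(N^3) = 0; the number of blocks of size ≥ j is rank(N^{j−1}) − rank(N^j), giving [2, 1, 1]. So we have 1 block(s) of size 3, 1 block(s) of size 1 → block sizes [3, 1]

Assembling the blocks gives a Jordan form
J =
  [6, 1, 0, 0]
  [0, 6, 1, 0]
  [0, 0, 6, 0]
  [0, 0, 0, 6]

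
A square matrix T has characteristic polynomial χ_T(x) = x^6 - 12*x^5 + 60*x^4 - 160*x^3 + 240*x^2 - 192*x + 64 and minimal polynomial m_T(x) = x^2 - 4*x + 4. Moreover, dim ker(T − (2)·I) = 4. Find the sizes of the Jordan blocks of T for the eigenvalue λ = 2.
Block sizes for λ = 2: [2, 2, 1, 1]

Step 1 — from the characteristic polynomial, algebraic multiplicity of λ = 2 is 6. From dim ker(T − (2)·I) = 4, there are exactly 4 Jordan blocks for λ = 2.
Step 2 — from the minimal polynomial, the factor (x − 2)^2 tells us the largest block for λ = 2 has size 2.
Step 3 — with total size 6, 4 blocks, and largest block 2, the block sizes (in nonincreasing order) are [2, 2, 1, 1].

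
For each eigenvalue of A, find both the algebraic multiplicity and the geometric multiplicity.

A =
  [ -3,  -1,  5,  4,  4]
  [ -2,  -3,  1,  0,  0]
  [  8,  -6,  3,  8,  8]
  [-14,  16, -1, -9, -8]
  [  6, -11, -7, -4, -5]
λ = -5: alg = 3, geom = 1; λ = -1: alg = 2, geom = 2

Step 1 — factor the characteristic polynomial to read off the algebraic multiplicities:
  χ_A(x) = (x + 1)^2*(x + 5)^3

Step 2 — compute geometric multiplicities via the rank-nullity identity g(λ) = n − rank(A − λI):
  rank(A − (-5)·I) = 4, so dim ker(A − (-5)·I) = n − 4 = 1
  rank(A − (-1)·I) = 3, so dim ker(A − (-1)·I) = n − 3 = 2

Summary:
  λ = -5: algebraic multiplicity = 3, geometric multiplicity = 1
  λ = -1: algebraic multiplicity = 2, geometric multiplicity = 2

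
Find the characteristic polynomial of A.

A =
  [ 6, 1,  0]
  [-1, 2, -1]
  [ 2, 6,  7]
x^3 - 15*x^2 + 75*x - 125

Expanding det(x·I − A) (e.g. by cofactor expansion or by noting that A is similar to its Jordan form J, which has the same characteristic polynomial as A) gives
  χ_A(x) = x^3 - 15*x^2 + 75*x - 125
which factors as (x - 5)^3. The eigenvalues (with algebraic multiplicities) are λ = 5 with multiplicity 3.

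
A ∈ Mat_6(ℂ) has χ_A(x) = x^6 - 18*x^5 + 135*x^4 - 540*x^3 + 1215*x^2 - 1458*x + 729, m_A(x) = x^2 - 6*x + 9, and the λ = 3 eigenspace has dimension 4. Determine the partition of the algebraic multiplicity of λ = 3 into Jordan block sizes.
Block sizes for λ = 3: [2, 2, 1, 1]

Step 1 — from the characteristic polynomial, algebraic multiplicity of λ = 3 is 6. From dim ker(A − (3)·I) = 4, there are exactly 4 Jordan blocks for λ = 3.
Step 2 — from the minimal polynomial, the factor (x − 3)^2 tells us the largest block for λ = 3 has size 2.
Step 3 — with total size 6, 4 blocks, and largest block 2, the block sizes (in nonincreasing order) are [2, 2, 1, 1].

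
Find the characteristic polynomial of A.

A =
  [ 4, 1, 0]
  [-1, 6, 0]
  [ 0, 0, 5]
x^3 - 15*x^2 + 75*x - 125

Expanding det(x·I − A) (e.g. by cofactor expansion or by noting that A is similar to its Jordan form J, which has the same characteristic polynomial as A) gives
  χ_A(x) = x^3 - 15*x^2 + 75*x - 125
which factors as (x - 5)^3. The eigenvalues (with algebraic multiplicities) are λ = 5 with multiplicity 3.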